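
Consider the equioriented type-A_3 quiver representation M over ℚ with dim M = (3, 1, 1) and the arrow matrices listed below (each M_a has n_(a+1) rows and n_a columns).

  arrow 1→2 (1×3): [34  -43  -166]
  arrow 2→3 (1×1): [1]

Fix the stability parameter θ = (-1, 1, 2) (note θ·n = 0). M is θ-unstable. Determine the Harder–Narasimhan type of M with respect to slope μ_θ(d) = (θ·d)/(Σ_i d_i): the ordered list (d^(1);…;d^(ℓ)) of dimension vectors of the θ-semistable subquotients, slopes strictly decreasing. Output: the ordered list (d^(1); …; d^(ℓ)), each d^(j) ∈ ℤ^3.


Interval decomposition of M: I[1,1]^2, I[1,3].
HN type (ℓ=3): μ^(1)=2; μ^(2)=1; μ^(3)=-1

((0, 0, 1); (0, 1, 0); (3, 0, 0))


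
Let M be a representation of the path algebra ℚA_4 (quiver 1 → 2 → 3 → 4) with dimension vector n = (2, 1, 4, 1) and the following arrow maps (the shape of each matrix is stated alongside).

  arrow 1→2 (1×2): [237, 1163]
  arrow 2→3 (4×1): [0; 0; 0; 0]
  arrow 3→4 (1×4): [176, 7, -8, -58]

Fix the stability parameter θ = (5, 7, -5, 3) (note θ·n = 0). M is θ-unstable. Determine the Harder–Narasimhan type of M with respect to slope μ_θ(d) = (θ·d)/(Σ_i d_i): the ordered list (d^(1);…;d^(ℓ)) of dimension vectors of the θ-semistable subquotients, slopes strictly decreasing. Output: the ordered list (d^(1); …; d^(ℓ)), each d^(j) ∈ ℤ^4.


Barcode: M ≅ I[1,1], I[1,2], I[3,3]^3, I[3,4]. HN layers by μ_θ (4 steps, strictly decreasing):
  μ^(1)=7; μ^(2)=5; μ^(3)=3; μ^(4)=-5

((0, 1, 0, 0); (2, 0, 0, 0); (0, 0, 0, 1); (0, 0, 4, 0))


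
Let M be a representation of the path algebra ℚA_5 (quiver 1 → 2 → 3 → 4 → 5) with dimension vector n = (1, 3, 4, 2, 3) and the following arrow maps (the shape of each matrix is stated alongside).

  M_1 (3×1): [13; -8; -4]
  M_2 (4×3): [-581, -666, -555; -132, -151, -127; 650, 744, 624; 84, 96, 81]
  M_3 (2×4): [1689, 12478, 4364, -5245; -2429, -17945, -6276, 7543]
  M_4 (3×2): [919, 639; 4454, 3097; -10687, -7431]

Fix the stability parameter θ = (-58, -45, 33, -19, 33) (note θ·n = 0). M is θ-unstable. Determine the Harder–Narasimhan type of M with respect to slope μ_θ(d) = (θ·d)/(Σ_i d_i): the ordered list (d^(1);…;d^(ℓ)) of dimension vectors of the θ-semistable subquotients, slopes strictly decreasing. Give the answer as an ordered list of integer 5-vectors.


Barcode: M ≅ I[1,5], I[2,3], I[2,5], I[3,3], I[5,5]. HN layers by μ_θ (4 steps, strictly decreasing):
  μ^(1)=33; μ^(2)=7; μ^(3)=-45; μ^(4)=-58

((0, 0, 2, 0, 3); (0, 0, 2, 2, 0); (0, 3, 0, 0, 0); (1, 0, 0, 0, 0))


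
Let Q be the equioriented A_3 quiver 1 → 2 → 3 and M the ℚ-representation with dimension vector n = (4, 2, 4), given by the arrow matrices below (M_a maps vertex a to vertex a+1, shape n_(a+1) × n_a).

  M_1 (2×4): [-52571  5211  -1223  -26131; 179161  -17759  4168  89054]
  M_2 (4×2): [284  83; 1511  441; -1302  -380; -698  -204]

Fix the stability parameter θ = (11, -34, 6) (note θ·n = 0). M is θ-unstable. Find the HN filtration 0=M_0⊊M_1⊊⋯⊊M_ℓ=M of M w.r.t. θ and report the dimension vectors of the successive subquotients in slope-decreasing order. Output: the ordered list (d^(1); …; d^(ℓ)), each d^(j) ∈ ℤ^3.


Barcode: M ≅ I[1,1]^2, I[1,3]^2, I[3,3]^2. HN layers by μ_θ (3 steps, strictly decreasing):
  μ^(1)=11; μ^(2)=6; μ^(3)=-23/2

((2, 0, 0); (0, 0, 4); (2, 2, 0))


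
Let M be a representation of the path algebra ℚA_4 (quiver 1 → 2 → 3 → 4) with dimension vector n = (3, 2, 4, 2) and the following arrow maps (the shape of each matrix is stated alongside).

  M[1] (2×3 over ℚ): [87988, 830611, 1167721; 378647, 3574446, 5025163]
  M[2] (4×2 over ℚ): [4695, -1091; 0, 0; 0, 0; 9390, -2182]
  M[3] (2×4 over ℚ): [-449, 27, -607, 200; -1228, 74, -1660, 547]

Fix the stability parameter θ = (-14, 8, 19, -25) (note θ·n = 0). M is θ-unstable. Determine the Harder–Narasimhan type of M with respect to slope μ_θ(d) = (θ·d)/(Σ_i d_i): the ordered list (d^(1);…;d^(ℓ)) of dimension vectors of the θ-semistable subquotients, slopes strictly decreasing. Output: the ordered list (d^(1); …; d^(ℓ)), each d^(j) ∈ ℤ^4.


Via rank(M_{q-1}∘⋯∘M_p): M ≅ I[1,1], I[1,2], I[1,4], I[3,3]^2, I[3,4].
μ_θ-semistable layers: μ^(1)=19; μ^(2)=8; μ^(3)=2/3; μ^(4)=-3; μ^(5)=-14

((0, 0, 2, 0); (0, 1, 0, 0); (0, 1, 1, 1); (0, 0, 1, 1); (3, 0, 0, 0))


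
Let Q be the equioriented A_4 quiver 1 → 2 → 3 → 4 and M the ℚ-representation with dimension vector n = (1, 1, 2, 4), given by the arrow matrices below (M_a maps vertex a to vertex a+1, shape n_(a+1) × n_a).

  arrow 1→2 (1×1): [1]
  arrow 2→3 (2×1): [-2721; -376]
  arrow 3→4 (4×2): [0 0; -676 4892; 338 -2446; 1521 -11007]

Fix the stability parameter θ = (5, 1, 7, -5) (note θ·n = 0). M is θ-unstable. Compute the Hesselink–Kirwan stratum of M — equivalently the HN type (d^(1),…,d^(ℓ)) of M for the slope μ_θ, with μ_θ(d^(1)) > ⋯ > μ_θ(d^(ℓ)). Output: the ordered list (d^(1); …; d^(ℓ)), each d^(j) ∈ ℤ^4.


Barcode: M ≅ I[1,4], I[3,3], I[4,4]^3. HN layers by μ_θ (3 steps, strictly decreasing):
  μ^(1)=7; μ^(2)=2; μ^(3)=-5

((0, 0, 1, 0); (1, 1, 1, 1); (0, 0, 0, 3))


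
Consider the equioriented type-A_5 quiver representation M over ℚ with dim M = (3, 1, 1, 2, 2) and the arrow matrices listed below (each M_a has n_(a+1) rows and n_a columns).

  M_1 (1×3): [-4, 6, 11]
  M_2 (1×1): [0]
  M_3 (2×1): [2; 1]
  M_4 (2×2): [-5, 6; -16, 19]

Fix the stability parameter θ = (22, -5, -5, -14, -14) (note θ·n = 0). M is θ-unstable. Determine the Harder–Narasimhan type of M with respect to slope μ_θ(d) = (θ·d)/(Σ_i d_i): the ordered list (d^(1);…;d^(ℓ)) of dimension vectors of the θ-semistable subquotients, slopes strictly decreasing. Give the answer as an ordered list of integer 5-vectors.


Barcode: M ≅ I[1,1]^2, I[1,2], I[3,5], I[4,5]. HN layers by μ_θ (4 steps, strictly decreasing):
  μ^(1)=22; μ^(2)=17/2; μ^(3)=-11; μ^(4)=-14

((2, 0, 0, 0, 0); (1, 1, 0, 0, 0); (0, 0, 1, 1, 1); (0, 0, 0, 1, 1))


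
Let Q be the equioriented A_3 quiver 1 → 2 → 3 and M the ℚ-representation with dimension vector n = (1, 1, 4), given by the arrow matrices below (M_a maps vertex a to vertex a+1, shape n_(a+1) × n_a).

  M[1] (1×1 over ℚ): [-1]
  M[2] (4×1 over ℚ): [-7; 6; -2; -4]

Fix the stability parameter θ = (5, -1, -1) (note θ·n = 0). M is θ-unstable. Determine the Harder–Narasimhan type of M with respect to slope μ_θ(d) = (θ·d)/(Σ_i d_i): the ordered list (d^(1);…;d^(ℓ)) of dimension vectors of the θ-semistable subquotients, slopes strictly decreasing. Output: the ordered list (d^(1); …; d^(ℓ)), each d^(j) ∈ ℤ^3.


Interval decomposition of M: I[1,3], I[3,3]^3.
HN type (ℓ=2): μ^(1)=1; μ^(2)=-1

((1, 1, 1); (0, 0, 3))


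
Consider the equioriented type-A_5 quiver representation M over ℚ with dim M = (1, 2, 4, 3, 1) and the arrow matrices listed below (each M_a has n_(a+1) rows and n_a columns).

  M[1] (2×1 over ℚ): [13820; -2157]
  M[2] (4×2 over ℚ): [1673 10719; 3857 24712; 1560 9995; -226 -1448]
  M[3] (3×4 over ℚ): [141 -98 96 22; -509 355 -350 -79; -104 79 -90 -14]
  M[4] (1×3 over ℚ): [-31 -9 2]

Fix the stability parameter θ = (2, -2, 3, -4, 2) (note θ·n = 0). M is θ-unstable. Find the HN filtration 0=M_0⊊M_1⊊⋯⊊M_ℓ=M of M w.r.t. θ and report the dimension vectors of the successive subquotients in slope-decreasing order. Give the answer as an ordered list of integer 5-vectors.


Via rank(M_{q-1}∘⋯∘M_p): M ≅ I[1,5], I[2,4], I[3,3], I[3,4].
μ_θ-semistable layers: μ^(1)=3; μ^(2)=2; μ^(3)=-1/4; μ^(4)=-1/2; μ^(5)=-2

((0, 0, 1, 0, 0); (0, 0, 0, 0, 1); (1, 1, 1, 1, 0); (0, 0, 2, 2, 0); (0, 1, 0, 0, 0))


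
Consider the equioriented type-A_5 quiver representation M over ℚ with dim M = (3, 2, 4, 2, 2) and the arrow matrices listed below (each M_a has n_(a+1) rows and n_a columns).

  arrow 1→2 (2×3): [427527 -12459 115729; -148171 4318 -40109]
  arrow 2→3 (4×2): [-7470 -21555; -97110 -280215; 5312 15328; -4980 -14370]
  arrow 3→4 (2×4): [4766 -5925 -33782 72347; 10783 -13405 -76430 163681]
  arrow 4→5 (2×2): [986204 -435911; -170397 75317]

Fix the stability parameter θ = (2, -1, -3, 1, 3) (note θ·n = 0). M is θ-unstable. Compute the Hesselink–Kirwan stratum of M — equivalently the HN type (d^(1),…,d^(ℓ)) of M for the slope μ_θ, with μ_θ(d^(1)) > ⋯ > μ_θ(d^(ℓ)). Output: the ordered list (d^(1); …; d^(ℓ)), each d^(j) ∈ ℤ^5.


Interval decomposition of M: I[1,1], I[1,2], I[1,5], I[3,3]^2, I[3,5].
HN type (ℓ=6): μ^(1)=3; μ^(2)=2; μ^(3)=1; μ^(4)=1/2; μ^(5)=-2/3; μ^(6)=-3

((0, 0, 0, 0, 2); (1, 0, 0, 0, 0); (0, 0, 0, 2, 0); (1, 1, 0, 0, 0); (1, 1, 1, 0, 0); (0, 0, 3, 0, 0))


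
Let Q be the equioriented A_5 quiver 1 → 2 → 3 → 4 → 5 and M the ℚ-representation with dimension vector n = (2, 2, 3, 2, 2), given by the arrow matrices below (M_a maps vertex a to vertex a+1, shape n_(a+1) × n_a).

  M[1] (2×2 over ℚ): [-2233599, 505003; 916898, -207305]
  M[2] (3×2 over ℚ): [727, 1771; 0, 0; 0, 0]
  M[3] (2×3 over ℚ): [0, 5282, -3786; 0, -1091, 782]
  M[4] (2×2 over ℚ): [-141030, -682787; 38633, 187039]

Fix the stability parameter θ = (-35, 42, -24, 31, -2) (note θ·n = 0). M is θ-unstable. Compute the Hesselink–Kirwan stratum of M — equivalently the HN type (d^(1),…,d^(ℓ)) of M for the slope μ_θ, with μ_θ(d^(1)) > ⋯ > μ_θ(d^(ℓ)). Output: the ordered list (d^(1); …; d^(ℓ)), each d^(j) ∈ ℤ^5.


Interval decomposition of M: I[1,2], I[1,3], I[3,5]^2.
HN type (ℓ=5): μ^(1)=42; μ^(2)=29/2; μ^(3)=9; μ^(4)=-24; μ^(5)=-35

((0, 1, 0, 0, 0); (0, 0, 0, 2, 2); (0, 1, 1, 0, 0); (0, 0, 2, 0, 0); (2, 0, 0, 0, 0))


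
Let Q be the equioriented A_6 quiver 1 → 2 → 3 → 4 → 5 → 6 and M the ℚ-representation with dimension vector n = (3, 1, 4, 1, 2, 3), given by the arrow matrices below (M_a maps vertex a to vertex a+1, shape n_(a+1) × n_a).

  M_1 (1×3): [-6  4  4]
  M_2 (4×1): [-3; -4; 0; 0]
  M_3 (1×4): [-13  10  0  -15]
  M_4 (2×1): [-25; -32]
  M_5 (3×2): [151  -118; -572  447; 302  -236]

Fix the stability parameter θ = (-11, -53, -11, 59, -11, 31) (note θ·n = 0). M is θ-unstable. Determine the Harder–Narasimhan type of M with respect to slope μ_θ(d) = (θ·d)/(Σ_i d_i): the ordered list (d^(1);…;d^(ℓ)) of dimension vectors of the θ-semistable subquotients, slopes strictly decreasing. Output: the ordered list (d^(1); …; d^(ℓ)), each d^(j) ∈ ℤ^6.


Via rank(M_{q-1}∘⋯∘M_p): M ≅ I[1,1]^2, I[1,6], I[3,3]^3, I[5,6], I[6,6].
μ_θ-semistable layers: μ^(1)=31; μ^(2)=24; μ^(3)=-11; μ^(4)=-32

((0, 0, 0, 0, 0, 3); (0, 0, 0, 1, 1, 0); (2, 0, 4, 0, 1, 0); (1, 1, 0, 0, 0, 0))


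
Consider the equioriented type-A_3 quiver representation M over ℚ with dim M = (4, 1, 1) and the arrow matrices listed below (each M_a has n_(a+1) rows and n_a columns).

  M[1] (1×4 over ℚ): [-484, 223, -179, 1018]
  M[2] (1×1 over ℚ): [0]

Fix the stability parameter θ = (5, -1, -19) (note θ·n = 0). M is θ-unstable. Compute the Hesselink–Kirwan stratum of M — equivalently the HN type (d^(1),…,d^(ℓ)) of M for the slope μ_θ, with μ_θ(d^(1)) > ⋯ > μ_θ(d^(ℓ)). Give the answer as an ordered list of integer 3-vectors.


Via rank(M_{q-1}∘⋯∘M_p): M ≅ I[1,1]^3, I[1,2], I[3,3].
μ_θ-semistable layers: μ^(1)=5; μ^(2)=2; μ^(3)=-19

((3, 0, 0); (1, 1, 0); (0, 0, 1))


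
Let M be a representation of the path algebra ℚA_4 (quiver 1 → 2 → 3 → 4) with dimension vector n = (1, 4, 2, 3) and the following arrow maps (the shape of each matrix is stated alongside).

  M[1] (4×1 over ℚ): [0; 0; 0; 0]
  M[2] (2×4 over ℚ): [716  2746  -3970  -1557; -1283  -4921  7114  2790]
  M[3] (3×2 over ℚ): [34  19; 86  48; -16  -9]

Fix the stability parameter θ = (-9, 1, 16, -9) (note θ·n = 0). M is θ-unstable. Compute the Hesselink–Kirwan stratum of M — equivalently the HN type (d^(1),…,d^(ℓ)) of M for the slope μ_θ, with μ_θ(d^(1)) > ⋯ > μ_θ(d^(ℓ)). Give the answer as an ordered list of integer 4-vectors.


Via rank(M_{q-1}∘⋯∘M_p): M ≅ I[1,1], I[2,2]^2, I[2,4]^2, I[4,4].
μ_θ-semistable layers: μ^(1)=7/2; μ^(2)=1; μ^(3)=-9

((0, 0, 2, 2); (0, 4, 0, 0); (1, 0, 0, 1))


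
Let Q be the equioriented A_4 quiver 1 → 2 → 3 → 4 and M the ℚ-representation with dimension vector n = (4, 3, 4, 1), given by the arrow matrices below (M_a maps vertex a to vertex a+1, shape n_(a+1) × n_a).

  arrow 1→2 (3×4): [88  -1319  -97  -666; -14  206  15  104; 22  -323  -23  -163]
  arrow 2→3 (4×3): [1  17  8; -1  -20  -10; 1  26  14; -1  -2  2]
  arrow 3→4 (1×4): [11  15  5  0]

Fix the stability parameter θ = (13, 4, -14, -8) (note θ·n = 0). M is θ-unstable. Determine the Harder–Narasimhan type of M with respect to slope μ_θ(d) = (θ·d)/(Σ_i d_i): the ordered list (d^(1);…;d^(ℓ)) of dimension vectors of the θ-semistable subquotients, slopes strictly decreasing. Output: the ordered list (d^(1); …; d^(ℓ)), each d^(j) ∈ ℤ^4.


Via rank(M_{q-1}∘⋯∘M_p): M ≅ I[1,1], I[1,2], I[1,3], I[1,4], I[3,3]^2.
μ_θ-semistable layers: μ^(1)=13; μ^(2)=17/2; μ^(3)=1; μ^(4)=-5/4; μ^(5)=-14

((1, 0, 0, 0); (1, 1, 0, 0); (1, 1, 1, 0); (1, 1, 1, 1); (0, 0, 2, 0))


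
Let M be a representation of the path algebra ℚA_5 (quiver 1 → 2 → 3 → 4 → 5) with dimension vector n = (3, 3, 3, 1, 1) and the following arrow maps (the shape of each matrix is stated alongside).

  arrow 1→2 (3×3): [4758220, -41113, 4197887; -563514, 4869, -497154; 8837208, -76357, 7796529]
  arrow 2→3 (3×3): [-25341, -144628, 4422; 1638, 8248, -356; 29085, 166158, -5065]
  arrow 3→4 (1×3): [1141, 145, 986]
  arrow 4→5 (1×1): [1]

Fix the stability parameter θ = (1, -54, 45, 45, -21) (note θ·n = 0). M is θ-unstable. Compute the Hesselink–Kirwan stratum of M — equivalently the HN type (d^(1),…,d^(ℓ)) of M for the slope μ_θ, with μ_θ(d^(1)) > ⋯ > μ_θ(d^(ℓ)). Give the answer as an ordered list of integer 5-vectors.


Interval decomposition of M: I[1,1], I[1,2], I[1,5], I[2,3], I[3,3].
HN type (ℓ=5): μ^(1)=45; μ^(2)=23; μ^(3)=1; μ^(4)=-53/2; μ^(5)=-54

((0, 0, 2, 0, 0); (0, 0, 1, 1, 1); (1, 0, 0, 0, 0); (2, 2, 0, 0, 0); (0, 1, 0, 0, 0))


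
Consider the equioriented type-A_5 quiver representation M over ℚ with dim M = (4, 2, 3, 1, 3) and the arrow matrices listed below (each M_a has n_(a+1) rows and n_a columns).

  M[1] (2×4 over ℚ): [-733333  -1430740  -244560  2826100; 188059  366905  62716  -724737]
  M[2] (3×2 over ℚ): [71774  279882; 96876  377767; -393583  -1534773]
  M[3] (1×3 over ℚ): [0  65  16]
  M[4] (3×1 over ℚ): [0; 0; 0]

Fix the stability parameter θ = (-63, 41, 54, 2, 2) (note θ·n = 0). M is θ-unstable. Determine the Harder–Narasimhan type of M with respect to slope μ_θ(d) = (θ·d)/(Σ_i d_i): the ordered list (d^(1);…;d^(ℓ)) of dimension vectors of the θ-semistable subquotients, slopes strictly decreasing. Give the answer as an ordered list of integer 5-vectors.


Barcode: M ≅ I[1,1]^2, I[1,3], I[1,4], I[3,3], I[5,5]^3. HN layers by μ_θ (5 steps, strictly decreasing):
  μ^(1)=54; μ^(2)=41; μ^(3)=97/3; μ^(4)=2; μ^(5)=-63

((0, 0, 2, 0, 0); (0, 1, 0, 0, 0); (0, 1, 1, 1, 0); (0, 0, 0, 0, 3); (4, 0, 0, 0, 0))


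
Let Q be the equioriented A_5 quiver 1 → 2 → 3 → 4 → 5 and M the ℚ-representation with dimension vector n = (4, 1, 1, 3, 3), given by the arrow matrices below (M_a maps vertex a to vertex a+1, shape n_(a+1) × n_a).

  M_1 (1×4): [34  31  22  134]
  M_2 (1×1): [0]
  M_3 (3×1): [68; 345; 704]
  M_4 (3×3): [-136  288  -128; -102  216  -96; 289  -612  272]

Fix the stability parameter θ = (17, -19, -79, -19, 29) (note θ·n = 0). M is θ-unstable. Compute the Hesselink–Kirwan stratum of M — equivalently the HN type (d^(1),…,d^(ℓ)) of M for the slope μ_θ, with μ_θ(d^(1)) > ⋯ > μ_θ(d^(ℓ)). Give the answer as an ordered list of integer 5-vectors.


Barcode: M ≅ I[1,1]^3, I[1,2], I[3,4], I[4,4], I[4,5], I[5,5]^2. HN layers by μ_θ (5 steps, strictly decreasing):
  μ^(1)=29; μ^(2)=17; μ^(3)=-1; μ^(4)=-19; μ^(5)=-79

((0, 0, 0, 0, 3); (3, 0, 0, 0, 0); (1, 1, 0, 0, 0); (0, 0, 0, 3, 0); (0, 0, 1, 0, 0))


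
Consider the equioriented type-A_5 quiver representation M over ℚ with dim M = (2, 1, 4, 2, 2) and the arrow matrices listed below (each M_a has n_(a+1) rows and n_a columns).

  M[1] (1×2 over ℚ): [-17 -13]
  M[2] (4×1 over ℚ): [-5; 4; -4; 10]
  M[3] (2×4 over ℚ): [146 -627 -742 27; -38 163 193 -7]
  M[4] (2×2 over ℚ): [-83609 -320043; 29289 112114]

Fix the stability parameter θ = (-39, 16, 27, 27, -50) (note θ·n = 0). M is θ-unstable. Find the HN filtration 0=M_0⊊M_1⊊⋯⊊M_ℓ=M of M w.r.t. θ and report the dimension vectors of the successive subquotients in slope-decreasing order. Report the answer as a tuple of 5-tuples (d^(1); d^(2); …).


Via rank(M_{q-1}∘⋯∘M_p): M ≅ I[1,1], I[1,3], I[3,3], I[3,5]^2.
μ_θ-semistable layers: μ^(1)=27; μ^(2)=16; μ^(3)=4/3; μ^(4)=-39

((0, 0, 2, 0, 0); (0, 1, 0, 0, 0); (0, 0, 2, 2, 2); (2, 0, 0, 0, 0))


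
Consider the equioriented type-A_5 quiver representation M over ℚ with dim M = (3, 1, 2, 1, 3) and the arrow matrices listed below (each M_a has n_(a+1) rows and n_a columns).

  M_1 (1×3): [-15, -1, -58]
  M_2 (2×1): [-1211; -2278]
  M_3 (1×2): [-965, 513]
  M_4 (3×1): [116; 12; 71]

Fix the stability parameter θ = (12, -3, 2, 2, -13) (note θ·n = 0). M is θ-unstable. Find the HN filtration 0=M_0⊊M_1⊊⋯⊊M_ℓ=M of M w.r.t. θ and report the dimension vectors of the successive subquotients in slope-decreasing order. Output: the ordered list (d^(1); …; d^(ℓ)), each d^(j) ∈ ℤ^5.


Interval decomposition of M: I[1,1]^2, I[1,5], I[3,3], I[5,5]^2.
HN type (ℓ=4): μ^(1)=12; μ^(2)=2; μ^(3)=0; μ^(4)=-13

((2, 0, 0, 0, 0); (0, 0, 1, 0, 0); (1, 1, 1, 1, 1); (0, 0, 0, 0, 2))


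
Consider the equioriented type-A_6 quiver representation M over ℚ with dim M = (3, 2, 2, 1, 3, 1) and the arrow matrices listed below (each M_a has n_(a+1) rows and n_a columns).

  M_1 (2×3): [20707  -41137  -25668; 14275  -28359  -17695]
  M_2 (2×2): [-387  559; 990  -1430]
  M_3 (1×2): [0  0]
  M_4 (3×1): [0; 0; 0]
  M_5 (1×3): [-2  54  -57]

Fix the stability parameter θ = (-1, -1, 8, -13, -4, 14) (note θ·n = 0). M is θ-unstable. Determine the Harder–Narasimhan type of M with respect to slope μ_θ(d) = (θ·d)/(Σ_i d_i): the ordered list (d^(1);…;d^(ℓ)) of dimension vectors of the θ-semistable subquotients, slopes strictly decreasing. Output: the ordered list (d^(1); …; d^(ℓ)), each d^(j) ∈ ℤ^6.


Barcode: M ≅ I[1,1], I[1,2], I[1,3], I[3,3], I[4,4], I[5,5]^2, I[5,6]. HN layers by μ_θ (5 steps, strictly decreasing):
  μ^(1)=14; μ^(2)=8; μ^(3)=-1; μ^(4)=-4; μ^(5)=-13

((0, 0, 0, 0, 0, 1); (0, 0, 2, 0, 0, 0); (3, 2, 0, 0, 0, 0); (0, 0, 0, 0, 3, 0); (0, 0, 0, 1, 0, 0))


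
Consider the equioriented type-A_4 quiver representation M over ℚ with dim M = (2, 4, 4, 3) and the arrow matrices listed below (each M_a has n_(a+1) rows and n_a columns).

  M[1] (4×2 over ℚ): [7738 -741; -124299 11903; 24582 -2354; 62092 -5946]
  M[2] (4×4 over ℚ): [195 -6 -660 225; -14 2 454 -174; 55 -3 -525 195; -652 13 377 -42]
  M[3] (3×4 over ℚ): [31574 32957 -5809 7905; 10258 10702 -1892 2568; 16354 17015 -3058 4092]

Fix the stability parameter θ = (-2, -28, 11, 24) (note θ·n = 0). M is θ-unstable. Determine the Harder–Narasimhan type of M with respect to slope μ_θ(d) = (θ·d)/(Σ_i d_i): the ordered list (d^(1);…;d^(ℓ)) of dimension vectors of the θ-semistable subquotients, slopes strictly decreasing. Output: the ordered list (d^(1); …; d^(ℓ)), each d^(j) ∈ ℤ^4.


Via rank(M_{q-1}∘⋯∘M_p): M ≅ I[1,3], I[1,4], I[2,2]^2, I[3,4]^2.
μ_θ-semistable layers: μ^(1)=24; μ^(2)=11; μ^(3)=-15; μ^(4)=-28

((0, 0, 0, 3); (0, 0, 4, 0); (2, 2, 0, 0); (0, 2, 0, 0))


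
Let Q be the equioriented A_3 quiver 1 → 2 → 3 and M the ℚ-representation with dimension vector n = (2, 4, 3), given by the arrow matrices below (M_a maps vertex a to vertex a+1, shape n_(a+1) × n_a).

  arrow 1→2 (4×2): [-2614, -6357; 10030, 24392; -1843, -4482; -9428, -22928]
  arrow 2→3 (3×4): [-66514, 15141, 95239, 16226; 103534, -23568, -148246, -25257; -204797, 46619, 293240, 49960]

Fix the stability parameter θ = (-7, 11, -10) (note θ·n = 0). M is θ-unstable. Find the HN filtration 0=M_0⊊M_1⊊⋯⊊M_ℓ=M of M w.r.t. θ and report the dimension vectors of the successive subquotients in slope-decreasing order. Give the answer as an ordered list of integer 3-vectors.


Barcode: M ≅ I[1,3]^2, I[2,2], I[2,3]. HN layers by μ_θ (3 steps, strictly decreasing):
  μ^(1)=11; μ^(2)=1/2; μ^(3)=-7

((0, 1, 0); (0, 3, 3); (2, 0, 0))


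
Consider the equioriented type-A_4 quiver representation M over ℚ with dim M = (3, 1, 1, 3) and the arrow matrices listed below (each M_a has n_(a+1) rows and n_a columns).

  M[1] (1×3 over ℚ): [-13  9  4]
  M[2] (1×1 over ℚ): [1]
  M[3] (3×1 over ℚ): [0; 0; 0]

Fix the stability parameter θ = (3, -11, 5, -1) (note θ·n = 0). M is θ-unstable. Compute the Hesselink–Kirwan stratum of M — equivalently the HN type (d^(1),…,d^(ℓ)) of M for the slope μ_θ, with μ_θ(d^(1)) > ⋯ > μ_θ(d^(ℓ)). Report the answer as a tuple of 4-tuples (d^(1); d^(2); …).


Barcode: M ≅ I[1,1]^2, I[1,3], I[4,4]^3. HN layers by μ_θ (4 steps, strictly decreasing):
  μ^(1)=5; μ^(2)=3; μ^(3)=-1; μ^(4)=-4

((0, 0, 1, 0); (2, 0, 0, 0); (0, 0, 0, 3); (1, 1, 0, 0))


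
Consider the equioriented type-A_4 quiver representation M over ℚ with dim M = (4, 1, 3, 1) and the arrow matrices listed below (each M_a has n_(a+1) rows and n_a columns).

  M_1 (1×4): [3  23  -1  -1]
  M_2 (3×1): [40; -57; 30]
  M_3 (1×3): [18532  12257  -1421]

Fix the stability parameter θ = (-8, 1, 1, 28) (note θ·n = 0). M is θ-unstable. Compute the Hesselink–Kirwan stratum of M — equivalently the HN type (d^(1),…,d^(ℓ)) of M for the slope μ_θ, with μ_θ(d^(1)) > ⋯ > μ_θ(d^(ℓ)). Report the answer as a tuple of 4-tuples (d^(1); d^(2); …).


Via rank(M_{q-1}∘⋯∘M_p): M ≅ I[1,1]^3, I[1,4], I[3,3]^2.
μ_θ-semistable layers: μ^(1)=28; μ^(2)=1; μ^(3)=-8

((0, 0, 0, 1); (0, 1, 3, 0); (4, 0, 0, 0))


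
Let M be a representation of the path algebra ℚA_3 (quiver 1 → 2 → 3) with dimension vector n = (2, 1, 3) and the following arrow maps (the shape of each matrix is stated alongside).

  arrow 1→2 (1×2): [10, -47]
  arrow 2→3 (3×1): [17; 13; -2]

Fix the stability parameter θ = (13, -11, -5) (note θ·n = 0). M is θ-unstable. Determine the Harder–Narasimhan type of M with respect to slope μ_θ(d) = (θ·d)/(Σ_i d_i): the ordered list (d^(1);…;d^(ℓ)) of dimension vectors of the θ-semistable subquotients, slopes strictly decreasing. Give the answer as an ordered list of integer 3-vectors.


Interval decomposition of M: I[1,1], I[1,3], I[3,3]^2.
HN type (ℓ=3): μ^(1)=13; μ^(2)=-1; μ^(3)=-5

((1, 0, 0); (1, 1, 1); (0, 0, 2))


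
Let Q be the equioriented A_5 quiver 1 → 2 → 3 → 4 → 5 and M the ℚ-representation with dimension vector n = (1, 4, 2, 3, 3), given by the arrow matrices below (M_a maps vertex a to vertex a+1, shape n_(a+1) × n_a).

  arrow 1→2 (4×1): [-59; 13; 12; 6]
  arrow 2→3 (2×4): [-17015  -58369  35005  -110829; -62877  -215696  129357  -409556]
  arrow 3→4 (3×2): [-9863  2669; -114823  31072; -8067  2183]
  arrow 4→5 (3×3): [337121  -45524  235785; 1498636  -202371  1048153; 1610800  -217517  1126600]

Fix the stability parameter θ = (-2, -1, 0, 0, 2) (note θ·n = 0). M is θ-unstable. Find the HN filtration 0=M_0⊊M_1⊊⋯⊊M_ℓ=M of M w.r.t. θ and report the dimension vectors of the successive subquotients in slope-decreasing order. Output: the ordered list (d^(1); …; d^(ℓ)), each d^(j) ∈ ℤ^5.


Barcode: M ≅ I[1,5], I[2,2]^2, I[2,5], I[4,5]. HN layers by μ_θ (4 steps, strictly decreasing):
  μ^(1)=2; μ^(2)=0; μ^(3)=-1; μ^(4)=-2

((0, 0, 0, 0, 3); (0, 0, 2, 3, 0); (0, 4, 0, 0, 0); (1, 0, 0, 0, 0))


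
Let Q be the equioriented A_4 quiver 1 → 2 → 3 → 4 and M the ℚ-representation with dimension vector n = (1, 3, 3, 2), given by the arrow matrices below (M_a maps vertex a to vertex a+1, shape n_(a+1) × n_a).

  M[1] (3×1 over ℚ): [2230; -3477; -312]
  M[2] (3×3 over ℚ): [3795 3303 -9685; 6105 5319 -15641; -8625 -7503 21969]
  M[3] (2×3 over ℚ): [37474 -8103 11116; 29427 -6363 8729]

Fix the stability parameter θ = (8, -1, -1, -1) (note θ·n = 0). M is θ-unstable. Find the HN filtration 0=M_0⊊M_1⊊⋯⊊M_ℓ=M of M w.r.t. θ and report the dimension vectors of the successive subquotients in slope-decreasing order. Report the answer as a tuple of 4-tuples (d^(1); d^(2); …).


Interval decomposition of M: I[1,4], I[2,2], I[2,4], I[3,3].
HN type (ℓ=2): μ^(1)=5/4; μ^(2)=-1

((1, 1, 1, 1); (0, 2, 2, 1))


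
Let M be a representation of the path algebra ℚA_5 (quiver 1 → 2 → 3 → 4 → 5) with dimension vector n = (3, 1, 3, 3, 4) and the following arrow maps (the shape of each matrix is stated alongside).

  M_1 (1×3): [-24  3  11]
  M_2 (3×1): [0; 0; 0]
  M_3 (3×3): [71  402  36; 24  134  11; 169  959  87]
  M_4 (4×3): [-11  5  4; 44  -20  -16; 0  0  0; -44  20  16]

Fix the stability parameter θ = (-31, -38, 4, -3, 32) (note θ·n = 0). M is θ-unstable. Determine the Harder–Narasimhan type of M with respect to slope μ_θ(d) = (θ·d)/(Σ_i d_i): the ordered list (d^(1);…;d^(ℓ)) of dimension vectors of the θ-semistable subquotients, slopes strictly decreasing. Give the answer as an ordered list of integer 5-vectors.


Barcode: M ≅ I[1,1]^2, I[1,2], I[3,4]^2, I[3,5], I[5,5]^3. HN layers by μ_θ (4 steps, strictly decreasing):
  μ^(1)=32; μ^(2)=1/2; μ^(3)=-31; μ^(4)=-69/2

((0, 0, 0, 0, 4); (0, 0, 3, 3, 0); (2, 0, 0, 0, 0); (1, 1, 0, 0, 0))


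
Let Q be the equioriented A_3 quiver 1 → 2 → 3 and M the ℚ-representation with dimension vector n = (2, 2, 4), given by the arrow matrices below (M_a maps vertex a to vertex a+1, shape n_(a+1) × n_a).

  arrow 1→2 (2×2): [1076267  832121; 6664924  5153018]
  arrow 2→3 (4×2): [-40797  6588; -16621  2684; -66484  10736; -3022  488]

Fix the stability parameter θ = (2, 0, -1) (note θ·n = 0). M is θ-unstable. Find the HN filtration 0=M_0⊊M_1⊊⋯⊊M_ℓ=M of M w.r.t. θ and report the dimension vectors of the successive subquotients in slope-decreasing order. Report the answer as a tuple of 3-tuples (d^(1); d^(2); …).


Interval decomposition of M: I[1,2], I[1,3], I[3,3]^3.
HN type (ℓ=3): μ^(1)=1; μ^(2)=1/3; μ^(3)=-1

((1, 1, 0); (1, 1, 1); (0, 0, 3))


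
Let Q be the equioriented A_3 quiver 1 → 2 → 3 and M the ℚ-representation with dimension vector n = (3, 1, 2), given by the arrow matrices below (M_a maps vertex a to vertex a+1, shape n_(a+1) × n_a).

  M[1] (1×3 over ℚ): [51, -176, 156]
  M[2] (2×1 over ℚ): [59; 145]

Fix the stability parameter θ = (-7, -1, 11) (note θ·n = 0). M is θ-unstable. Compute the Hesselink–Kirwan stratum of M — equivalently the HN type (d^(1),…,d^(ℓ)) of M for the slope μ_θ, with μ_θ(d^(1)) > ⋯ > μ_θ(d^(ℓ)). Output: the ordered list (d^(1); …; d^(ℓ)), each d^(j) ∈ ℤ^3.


Barcode: M ≅ I[1,1]^2, I[1,3], I[3,3]. HN layers by μ_θ (3 steps, strictly decreasing):
  μ^(1)=11; μ^(2)=-1; μ^(3)=-7

((0, 0, 2); (0, 1, 0); (3, 0, 0))


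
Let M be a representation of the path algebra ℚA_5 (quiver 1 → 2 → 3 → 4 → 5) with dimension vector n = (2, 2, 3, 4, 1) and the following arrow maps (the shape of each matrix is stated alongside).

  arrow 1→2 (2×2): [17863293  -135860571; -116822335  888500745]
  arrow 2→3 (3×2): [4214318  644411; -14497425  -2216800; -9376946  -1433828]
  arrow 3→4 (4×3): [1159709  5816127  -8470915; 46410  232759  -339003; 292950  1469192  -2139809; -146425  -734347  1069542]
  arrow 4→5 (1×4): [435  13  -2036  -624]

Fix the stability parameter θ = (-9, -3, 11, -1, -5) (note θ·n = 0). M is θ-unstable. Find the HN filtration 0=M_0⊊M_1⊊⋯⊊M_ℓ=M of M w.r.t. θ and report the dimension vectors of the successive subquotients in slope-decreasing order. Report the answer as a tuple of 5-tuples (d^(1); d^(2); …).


Barcode: M ≅ I[1,1], I[1,5], I[2,4], I[3,4], I[4,4]. HN layers by μ_θ (5 steps, strictly decreasing):
  μ^(1)=5; μ^(2)=5/3; μ^(3)=-1; μ^(4)=-3; μ^(5)=-9

((0, 0, 2, 2, 0); (0, 0, 1, 1, 1); (0, 0, 0, 1, 0); (0, 2, 0, 0, 0); (2, 0, 0, 0, 0))


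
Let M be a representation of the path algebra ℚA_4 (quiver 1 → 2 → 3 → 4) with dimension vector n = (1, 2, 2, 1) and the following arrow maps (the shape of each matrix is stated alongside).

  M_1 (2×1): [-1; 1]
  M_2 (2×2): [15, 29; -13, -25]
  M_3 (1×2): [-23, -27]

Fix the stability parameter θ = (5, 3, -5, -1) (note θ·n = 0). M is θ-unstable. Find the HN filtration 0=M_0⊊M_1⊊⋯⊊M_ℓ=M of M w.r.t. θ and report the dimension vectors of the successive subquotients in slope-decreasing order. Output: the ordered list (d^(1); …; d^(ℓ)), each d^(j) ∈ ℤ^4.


Via rank(M_{q-1}∘⋯∘M_p): M ≅ I[1,4], I[2,3].
μ_θ-semistable layers: μ^(1)=1/2; μ^(2)=-1

((1, 1, 1, 1); (0, 1, 1, 0))


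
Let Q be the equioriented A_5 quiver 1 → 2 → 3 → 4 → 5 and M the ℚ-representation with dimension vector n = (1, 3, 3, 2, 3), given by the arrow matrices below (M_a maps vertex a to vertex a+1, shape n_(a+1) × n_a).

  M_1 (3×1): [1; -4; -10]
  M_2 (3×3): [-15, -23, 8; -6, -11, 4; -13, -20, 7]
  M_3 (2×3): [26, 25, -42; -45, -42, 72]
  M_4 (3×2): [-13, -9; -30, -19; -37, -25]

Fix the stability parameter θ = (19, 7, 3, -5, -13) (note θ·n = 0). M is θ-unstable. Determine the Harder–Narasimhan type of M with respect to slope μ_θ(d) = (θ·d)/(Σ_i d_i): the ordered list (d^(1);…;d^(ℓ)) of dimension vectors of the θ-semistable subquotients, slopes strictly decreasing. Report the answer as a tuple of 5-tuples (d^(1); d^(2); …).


Interval decomposition of M: I[1,5], I[2,3], I[2,5], I[5,5].
HN type (ℓ=4): μ^(1)=5; μ^(2)=11/5; μ^(3)=-2; μ^(4)=-13

((0, 1, 1, 0, 0); (1, 1, 1, 1, 1); (0, 1, 1, 1, 1); (0, 0, 0, 0, 1))


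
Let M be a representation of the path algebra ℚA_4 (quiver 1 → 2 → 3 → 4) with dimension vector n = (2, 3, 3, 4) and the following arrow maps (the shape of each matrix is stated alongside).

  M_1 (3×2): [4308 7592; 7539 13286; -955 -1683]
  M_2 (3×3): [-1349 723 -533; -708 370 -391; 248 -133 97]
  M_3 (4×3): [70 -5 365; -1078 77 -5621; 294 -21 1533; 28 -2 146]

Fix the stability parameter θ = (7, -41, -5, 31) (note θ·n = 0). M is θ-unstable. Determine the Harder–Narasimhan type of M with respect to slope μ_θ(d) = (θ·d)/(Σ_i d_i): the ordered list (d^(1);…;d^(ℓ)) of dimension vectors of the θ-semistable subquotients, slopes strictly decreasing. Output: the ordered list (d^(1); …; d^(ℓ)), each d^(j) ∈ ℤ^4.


Via rank(M_{q-1}∘⋯∘M_p): M ≅ I[1,3], I[1,4], I[2,3], I[4,4]^3.
μ_θ-semistable layers: μ^(1)=31; μ^(2)=-5; μ^(3)=-17; μ^(4)=-41

((0, 0, 0, 4); (0, 0, 3, 0); (2, 2, 0, 0); (0, 1, 0, 0))


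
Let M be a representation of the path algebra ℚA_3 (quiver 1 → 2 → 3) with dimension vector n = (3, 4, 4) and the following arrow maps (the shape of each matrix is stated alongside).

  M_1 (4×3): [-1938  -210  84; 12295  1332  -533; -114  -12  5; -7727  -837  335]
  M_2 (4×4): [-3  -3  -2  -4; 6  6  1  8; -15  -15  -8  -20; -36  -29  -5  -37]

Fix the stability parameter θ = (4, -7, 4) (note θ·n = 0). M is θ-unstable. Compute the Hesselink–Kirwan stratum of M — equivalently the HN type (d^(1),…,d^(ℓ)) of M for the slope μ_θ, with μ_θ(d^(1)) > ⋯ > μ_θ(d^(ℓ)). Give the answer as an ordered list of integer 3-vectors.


Via rank(M_{q-1}∘⋯∘M_p): M ≅ I[1,3]^3, I[2,2], I[3,3].
μ_θ-semistable layers: μ^(1)=4; μ^(2)=-3/2; μ^(3)=-7

((0, 0, 4); (3, 3, 0); (0, 1, 0))


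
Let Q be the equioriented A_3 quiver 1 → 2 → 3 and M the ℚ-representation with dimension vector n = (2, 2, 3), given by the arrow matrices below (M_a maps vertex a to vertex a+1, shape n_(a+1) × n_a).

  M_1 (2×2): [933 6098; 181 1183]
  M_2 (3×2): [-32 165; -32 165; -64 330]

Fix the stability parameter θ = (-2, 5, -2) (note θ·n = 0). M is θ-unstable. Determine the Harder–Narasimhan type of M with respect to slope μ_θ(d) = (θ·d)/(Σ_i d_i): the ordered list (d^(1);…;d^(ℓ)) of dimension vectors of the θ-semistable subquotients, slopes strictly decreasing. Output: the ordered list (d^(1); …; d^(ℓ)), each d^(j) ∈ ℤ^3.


Interval decomposition of M: I[1,2], I[1,3], I[3,3]^2.
HN type (ℓ=3): μ^(1)=5; μ^(2)=3/2; μ^(3)=-2

((0, 1, 0); (0, 1, 1); (2, 0, 2))


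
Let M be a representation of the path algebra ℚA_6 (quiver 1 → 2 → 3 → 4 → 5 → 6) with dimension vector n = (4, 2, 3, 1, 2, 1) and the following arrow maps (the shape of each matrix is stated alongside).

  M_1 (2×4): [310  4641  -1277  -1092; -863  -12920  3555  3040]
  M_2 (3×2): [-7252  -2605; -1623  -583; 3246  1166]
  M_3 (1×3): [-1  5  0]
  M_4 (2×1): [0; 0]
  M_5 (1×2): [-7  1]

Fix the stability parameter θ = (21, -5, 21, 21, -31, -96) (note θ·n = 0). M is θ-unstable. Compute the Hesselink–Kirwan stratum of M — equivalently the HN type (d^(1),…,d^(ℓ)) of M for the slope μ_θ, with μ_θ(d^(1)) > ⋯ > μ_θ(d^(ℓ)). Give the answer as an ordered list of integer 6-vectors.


Barcode: M ≅ I[1,1]^2, I[1,3], I[1,4], I[3,3], I[5,5], I[5,6]. HN layers by μ_θ (4 steps, strictly decreasing):
  μ^(1)=21; μ^(2)=8; μ^(3)=-31; μ^(4)=-127/2

((2, 0, 3, 1, 0, 0); (2, 2, 0, 0, 0, 0); (0, 0, 0, 0, 1, 0); (0, 0, 0, 0, 1, 1))


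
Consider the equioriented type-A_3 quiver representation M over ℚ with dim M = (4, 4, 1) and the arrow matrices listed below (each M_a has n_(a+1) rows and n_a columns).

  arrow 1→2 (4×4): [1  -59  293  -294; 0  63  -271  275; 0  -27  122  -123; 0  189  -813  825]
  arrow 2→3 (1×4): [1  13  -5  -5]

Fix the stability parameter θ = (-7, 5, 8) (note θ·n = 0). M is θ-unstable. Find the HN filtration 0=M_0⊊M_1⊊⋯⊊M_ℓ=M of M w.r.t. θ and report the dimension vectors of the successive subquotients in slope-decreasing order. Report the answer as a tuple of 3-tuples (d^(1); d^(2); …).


Barcode: M ≅ I[1,1], I[1,2]^2, I[1,3], I[2,2]. HN layers by μ_θ (3 steps, strictly decreasing):
  μ^(1)=8; μ^(2)=5; μ^(3)=-7

((0, 0, 1); (0, 4, 0); (4, 0, 0))


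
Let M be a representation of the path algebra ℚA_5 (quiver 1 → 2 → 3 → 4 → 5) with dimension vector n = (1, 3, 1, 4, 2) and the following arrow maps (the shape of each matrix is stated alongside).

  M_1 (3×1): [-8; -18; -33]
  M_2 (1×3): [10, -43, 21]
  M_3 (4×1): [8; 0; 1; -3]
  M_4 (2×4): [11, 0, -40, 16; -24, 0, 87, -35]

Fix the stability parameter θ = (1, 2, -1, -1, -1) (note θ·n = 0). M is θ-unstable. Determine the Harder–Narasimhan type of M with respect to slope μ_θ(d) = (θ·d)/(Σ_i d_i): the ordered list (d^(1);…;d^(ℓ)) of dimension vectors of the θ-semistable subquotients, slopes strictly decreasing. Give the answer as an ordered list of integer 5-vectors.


Via rank(M_{q-1}∘⋯∘M_p): M ≅ I[1,4], I[2,2]^2, I[4,4], I[4,5]^2.
μ_θ-semistable layers: μ^(1)=2; μ^(2)=1/4; μ^(3)=-1

((0, 2, 0, 0, 0); (1, 1, 1, 1, 0); (0, 0, 0, 3, 2))


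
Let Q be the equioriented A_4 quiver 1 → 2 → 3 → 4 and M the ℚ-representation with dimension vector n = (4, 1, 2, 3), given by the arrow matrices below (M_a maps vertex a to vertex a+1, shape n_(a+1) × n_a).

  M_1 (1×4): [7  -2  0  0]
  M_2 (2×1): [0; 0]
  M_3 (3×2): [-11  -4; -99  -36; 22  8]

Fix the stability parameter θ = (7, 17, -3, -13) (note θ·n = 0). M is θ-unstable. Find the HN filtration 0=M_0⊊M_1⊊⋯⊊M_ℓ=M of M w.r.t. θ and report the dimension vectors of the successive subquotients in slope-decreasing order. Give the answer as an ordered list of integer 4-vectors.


Interval decomposition of M: I[1,1]^3, I[1,2], I[3,3], I[3,4], I[4,4]^2.
HN type (ℓ=5): μ^(1)=17; μ^(2)=7; μ^(3)=-3; μ^(4)=-8; μ^(5)=-13

((0, 1, 0, 0); (4, 0, 0, 0); (0, 0, 1, 0); (0, 0, 1, 1); (0, 0, 0, 2))


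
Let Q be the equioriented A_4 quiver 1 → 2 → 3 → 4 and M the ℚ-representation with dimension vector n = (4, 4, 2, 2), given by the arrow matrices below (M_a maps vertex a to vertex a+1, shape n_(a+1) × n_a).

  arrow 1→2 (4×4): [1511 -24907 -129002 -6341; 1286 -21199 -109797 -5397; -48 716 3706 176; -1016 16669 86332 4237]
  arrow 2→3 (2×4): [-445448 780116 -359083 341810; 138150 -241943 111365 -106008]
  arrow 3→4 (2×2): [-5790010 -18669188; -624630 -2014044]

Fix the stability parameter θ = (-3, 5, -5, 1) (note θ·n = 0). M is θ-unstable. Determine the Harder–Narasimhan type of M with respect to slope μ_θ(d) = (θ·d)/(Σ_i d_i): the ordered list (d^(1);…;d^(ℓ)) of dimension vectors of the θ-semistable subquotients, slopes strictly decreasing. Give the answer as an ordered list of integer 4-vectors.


Interval decomposition of M: I[1,1], I[1,2]^2, I[1,3], I[2,4], I[4,4].
HN type (ℓ=4): μ^(1)=5; μ^(2)=1; μ^(3)=0; μ^(4)=-3

((0, 2, 0, 0); (0, 0, 0, 2); (0, 2, 2, 0); (4, 0, 0, 0))


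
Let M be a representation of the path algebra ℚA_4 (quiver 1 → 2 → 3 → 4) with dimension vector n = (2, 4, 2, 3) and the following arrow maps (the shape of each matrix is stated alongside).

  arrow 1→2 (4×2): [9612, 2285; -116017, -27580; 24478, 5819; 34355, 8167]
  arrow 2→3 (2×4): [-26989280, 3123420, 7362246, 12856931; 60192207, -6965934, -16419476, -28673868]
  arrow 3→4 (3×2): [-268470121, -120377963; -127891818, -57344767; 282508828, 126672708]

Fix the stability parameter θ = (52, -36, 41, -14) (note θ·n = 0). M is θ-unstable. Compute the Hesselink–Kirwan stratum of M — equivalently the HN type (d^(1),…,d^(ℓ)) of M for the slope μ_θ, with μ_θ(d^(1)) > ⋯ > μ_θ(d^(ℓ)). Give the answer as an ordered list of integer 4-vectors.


Via rank(M_{q-1}∘⋯∘M_p): M ≅ I[1,4]^2, I[2,2]^2, I[4,4].
μ_θ-semistable layers: μ^(1)=27/2; μ^(2)=8; μ^(3)=-14; μ^(4)=-36

((0, 0, 2, 2); (2, 2, 0, 0); (0, 0, 0, 1); (0, 2, 0, 0))


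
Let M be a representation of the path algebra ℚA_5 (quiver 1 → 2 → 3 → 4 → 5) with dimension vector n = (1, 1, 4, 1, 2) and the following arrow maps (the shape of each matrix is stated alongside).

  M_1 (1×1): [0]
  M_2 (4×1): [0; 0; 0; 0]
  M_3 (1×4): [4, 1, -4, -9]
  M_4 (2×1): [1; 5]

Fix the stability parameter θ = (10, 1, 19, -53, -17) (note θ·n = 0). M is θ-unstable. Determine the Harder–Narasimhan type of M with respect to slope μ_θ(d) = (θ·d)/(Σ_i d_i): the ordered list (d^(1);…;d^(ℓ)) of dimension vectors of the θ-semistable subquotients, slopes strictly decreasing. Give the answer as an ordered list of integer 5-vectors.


Barcode: M ≅ I[1,1], I[2,2], I[3,3]^3, I[3,5], I[5,5]. HN layers by μ_θ (4 steps, strictly decreasing):
  μ^(1)=19; μ^(2)=10; μ^(3)=1; μ^(4)=-17

((0, 0, 3, 0, 0); (1, 0, 0, 0, 0); (0, 1, 0, 0, 0); (0, 0, 1, 1, 2))


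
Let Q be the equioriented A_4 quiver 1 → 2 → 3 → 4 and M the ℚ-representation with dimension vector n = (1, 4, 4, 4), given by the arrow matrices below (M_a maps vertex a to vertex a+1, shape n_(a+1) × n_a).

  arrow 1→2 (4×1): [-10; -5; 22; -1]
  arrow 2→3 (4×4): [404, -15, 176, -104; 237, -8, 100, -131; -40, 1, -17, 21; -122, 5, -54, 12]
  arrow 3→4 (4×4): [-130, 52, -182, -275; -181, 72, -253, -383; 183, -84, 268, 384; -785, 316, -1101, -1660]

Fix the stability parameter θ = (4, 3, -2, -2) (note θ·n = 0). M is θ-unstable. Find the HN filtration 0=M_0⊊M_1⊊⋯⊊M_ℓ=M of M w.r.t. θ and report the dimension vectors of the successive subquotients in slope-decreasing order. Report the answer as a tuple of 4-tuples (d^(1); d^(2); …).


Interval decomposition of M: I[1,4], I[2,3], I[2,4]^2, I[4,4].
HN type (ℓ=4): μ^(1)=3/4; μ^(2)=1/2; μ^(3)=-1/3; μ^(4)=-2

((1, 1, 1, 1); (0, 1, 1, 0); (0, 2, 2, 2); (0, 0, 0, 1))
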